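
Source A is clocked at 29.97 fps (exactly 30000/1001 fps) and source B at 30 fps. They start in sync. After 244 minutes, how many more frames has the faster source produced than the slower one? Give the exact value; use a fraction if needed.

439200/1001 frames

244 min = 14640 s.
A emits 30000/1001 × 14640 = 439200000/1001 frames; B emits 30 × 14640 = 439200.
Difference = 439200/1001 frames (≈ 438.7612); B is ahead of A.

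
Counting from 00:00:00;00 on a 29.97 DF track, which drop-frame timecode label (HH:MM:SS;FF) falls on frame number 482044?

Each 10-minute DF block holds 10 × 60 × 30 − 9 × 2 = 17982 frames. 482044 ÷ 17982 → 26 full blocks, remainder 14512.
Within the partial block the first minute is 1800 frames and each further minute 1798, so 8 further minute boundaries passed. Total skipped labels = 18 × 26 + 2 × 8 = 484.
Non-drop label index = 482044 + 484 = 482528; at 30 labels/s that is 04:28:04:08, i.e. DF 04:28:04;08.

04:28:04;08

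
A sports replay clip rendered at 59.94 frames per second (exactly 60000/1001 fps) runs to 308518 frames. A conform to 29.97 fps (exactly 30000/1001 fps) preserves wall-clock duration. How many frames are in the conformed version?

154259 frames

Target frames = source frames × (target rate / source rate) = 308518 × (30000/1001)/(60000/1001) = 308518 × 1/2 = 154259.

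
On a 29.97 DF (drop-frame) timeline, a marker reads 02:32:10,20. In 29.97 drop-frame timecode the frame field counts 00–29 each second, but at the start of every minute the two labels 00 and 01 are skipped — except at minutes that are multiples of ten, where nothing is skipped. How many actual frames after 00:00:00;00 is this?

273646

As if non-drop at 30 labels/s: (2 × 3600 + 32 × 60 + 10) × 30 + 20 = 273920.
Minute boundaries passed: 152; those not divisible by 10: 152 − 15 = 137; dropped labels = 2 × 137 = 274.
Actual frame index = 273920 − 274 = 273646.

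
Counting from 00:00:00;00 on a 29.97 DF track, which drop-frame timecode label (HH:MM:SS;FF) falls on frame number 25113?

Ten DF minutes hold 17982 frames, so frame 25113 lies in block 1 (frames 17982–35963) with 7131 frames into that block.
The block's first minute is 1800 frames and the rest 1798 each; 7131 frames reaches minute 3, so 1 × 18 + 3 × 2 = 24 labels have been skipped so far.
Adding those back, label number 25113 + 24 = 25137 at 30 labels/s is 837 s + 27 f = 0 h 13 min 57 s frame 27, i.e. 00:13:57;27.

00:13:57;27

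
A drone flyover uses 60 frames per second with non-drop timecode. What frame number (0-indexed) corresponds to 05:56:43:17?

Total seconds to the label: (5 × 3600 + 56 × 60 + 43) = 21403.
Frame index = 21403 × 60 + 17 = 1284197.

frame 1284197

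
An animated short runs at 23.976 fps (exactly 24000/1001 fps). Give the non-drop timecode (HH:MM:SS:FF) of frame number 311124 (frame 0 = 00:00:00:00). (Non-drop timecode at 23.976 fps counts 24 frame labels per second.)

311124 ÷ 24 = 12963 full seconds, remainder 12 frames.
12963 s = 3 h 36 min 3 s.
Timecode: 03:36:03:12.

03:36:03:12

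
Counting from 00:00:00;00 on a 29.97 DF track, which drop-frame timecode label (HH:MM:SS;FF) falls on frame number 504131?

04:40:21;05

Each 10-minute DF block holds 10 × 60 × 30 − 9 × 2 = 17982 frames. 504131 ÷ 17982 → 28 full blocks, remainder 635.
Within the partial block the first minute is 1800 frames and each further minute 1798, so 0 further minute boundaries passed. Total skipped labels = 18 × 28 + 2 × 0 = 504.
Non-drop label index = 504131 + 504 = 504635; at 30 labels/s that is 04:40:21:05, i.e. DF 04:40:21;05.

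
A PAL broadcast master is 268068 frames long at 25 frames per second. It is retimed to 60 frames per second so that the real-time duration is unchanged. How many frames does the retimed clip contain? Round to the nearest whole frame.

Frames at target rate = 268068 × (60) / (25) = 3216816/5 ≈ 643363.200.
Nearest whole frame: 643363.

643363 frames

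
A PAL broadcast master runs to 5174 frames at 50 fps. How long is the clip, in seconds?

Running time = 5174 / (50) = 103.48 s.

103.48 seconds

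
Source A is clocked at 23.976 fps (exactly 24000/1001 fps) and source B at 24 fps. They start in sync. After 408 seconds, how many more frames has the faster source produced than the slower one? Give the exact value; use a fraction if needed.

9792/1001 frames

A emits 24000/1001 × 408 = 9792000/1001 frames; B emits 24 × 408 = 9792.
Difference = 9792/1001 frames (≈ 9.7822); B is ahead of A.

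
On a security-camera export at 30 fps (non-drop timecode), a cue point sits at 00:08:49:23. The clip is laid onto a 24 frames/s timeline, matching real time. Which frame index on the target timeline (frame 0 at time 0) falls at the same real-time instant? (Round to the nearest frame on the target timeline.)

frame 12714

Source frame index: (0×3600 + 8×60 + 49) × 30 + 23 = 15893.
Real time: 15893 / (30) = 15893/30 s.
Target frame: (15893/30) × (24) = 63572/5 ≈ 12714.400 → 12714.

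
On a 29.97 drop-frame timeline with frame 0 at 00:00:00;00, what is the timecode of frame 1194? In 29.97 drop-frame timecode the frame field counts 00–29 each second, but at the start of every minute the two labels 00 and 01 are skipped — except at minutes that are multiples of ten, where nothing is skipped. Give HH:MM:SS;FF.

00:00:39;24

Ten DF minutes hold 17982 frames, so frame 1194 lies in block 0 (frames 0–17981) with 1194 frames into that block.
The block's first minute is 1800 frames and the rest 1798 each; 1194 frames reaches minute 0, so 0 × 18 + 0 × 2 = 0 labels have been skipped so far.
Adding those back, label number 1194 + 0 = 1194 at 30 labels/s is 39 s + 24 f = 0 h 0 min 39 s frame 24, i.e. 00:00:39;24.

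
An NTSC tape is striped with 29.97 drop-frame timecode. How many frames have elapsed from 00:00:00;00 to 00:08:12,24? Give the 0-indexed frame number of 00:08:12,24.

14768

Complete 10-minute blocks: 0, each 17982 frames → 0.
Remaining 8 whole minutes in the current block: 1800 + 7 × 1798 = 14386 frames.
Within the current minute: 12 × 30 + 24 − 2 = 382 (labels ;00/;01 skipped at this minute). Total = 0 + 14386 + 382 = 14768.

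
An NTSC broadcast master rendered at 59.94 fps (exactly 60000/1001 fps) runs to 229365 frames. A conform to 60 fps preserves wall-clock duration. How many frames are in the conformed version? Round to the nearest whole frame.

Frames at target rate = 229365 × (60) / (60000/1001) = 45918873/200 ≈ 229594.365.
Nearest whole frame: 229594.

229594 frames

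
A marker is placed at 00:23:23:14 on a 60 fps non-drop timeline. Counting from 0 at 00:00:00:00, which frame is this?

frame 84194

Total seconds to the label: (0 × 3600 + 23 × 60 + 23) = 1403.
Frame index = 1403 × 60 + 14 = 84194.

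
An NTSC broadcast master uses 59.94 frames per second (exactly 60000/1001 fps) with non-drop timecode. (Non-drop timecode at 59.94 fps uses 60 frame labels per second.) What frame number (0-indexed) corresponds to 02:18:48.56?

Total seconds to the label: (2 × 3600 + 18 × 60 + 48) = 8328.
Frame index = 8328 × 60 + 56 = 499736.

499736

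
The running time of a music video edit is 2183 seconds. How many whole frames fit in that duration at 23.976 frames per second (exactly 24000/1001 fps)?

52339 frames

Frames = 2183 × 24000/1001 = 52392000/1001 ≈ 52339.6603.
Complete frames: 52339.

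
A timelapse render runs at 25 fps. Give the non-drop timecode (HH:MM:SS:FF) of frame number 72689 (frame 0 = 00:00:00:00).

00:48:27:14

72689 ÷ 25 = 2907 full seconds, remainder 14 frames.
2907 s = 0 h 48 min 27 s.
Timecode: 00:48:27:14.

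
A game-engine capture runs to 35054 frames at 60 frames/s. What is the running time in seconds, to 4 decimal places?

584.2333 seconds

Running time = 35054 × 1/60 = 17527/30 s ≈ 584.2333 s.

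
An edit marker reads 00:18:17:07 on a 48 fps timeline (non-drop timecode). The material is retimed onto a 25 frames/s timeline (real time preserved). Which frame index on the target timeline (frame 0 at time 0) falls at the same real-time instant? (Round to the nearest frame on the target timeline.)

Source frame index: (0×3600 + 18×60 + 17) × 48 + 7 = 52663.
Real time: 52663 / (48) = 52663/48 s.
Target frame: (52663/48) × (25) = 1316575/48 ≈ 27428.646 → 27429.

frame 27429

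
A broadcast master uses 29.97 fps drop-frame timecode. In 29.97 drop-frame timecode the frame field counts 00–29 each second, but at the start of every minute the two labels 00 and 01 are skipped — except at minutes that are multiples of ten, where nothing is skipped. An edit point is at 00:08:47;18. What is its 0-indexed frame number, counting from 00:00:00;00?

15812

As if non-drop at 30 labels/s: (0 × 3600 + 8 × 60 + 47) × 30 + 18 = 15828.
Minute boundaries passed: 8; those not divisible by 10: 8 − 0 = 8; dropped labels = 2 × 8 = 16.
Actual frame index = 15828 − 16 = 15812.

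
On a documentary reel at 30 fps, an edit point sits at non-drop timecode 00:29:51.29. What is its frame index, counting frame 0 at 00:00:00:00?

frame 53759

Total seconds to the label: (0 × 3600 + 29 × 60 + 51) = 1791.
Frame index = 1791 × 30 + 29 = 53759.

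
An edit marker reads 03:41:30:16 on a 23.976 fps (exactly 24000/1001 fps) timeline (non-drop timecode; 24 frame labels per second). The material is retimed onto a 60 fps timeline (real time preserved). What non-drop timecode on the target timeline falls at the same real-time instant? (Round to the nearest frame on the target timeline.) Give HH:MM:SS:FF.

Source frame index: (3×3600 + 41×60 + 30) × 24 + 16 = 318976.
Real time: 318976 / (24000/1001) = 4988984/375 s.
Target frame: (4988984/375) × (60) = 19955936/25 ≈ 798237.440 → 798237.
At 60 labels/s: frame 798237 → 03:41:43:57.

03:41:43:57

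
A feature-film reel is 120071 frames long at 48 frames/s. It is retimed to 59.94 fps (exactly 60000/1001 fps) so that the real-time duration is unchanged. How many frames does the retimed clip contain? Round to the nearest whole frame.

149939 frames

Frames at target rate = 120071 × (60000/1001) / (48) = 21441250/143 ≈ 149938.811.
Nearest whole frame: 149939.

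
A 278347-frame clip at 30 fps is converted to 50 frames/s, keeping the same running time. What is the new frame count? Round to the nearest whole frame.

463912 frames

Frames at target rate = 278347 × (50) / (30) = 1391735/3 ≈ 463911.667.
Nearest whole frame: 463912.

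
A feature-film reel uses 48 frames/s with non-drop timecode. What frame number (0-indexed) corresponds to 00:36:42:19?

frame 105715

Total seconds to the label: (0 × 3600 + 36 × 60 + 42) = 2202.
Frame index = 2202 × 48 + 19 = 105715.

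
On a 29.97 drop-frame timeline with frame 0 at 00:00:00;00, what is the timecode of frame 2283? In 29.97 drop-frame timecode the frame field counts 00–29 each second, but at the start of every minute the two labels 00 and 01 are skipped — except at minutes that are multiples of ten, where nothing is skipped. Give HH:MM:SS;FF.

00:01:16;05

Ten DF minutes hold 17982 frames, so frame 2283 lies in block 0 (frames 0–17981) with 2283 frames into that block.
The block's first minute is 1800 frames and the rest 1798 each; 2283 frames reaches minute 1, so 0 × 18 + 1 × 2 = 2 labels have been skipped so far.
Adding those back, label number 2283 + 2 = 2285 at 30 labels/s is 76 s + 5 f = 0 h 1 min 16 s frame 5, i.e. 00:01:16;05.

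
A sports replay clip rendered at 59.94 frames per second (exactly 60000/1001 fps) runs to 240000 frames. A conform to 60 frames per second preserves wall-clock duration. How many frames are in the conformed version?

Target frames = source frames × (target rate / source rate) = 240000 × (60)/(60000/1001) = 240000 × 1001/1000 = 240240.

240240 frames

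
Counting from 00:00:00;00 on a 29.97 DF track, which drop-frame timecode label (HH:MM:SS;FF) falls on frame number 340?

00:00:11;10

Ten DF minutes hold 17982 frames, so frame 340 lies in block 0 (frames 0–17981) with 340 frames into that block.
The block's first minute is 1800 frames and the rest 1798 each; 340 frames reaches minute 0, so 0 × 18 + 0 × 2 = 0 labels have been skipped so far.
Adding those back, label number 340 + 0 = 340 at 30 labels/s is 11 s + 10 f = 0 h 0 min 11 s frame 10, i.e. 00:00:11;10.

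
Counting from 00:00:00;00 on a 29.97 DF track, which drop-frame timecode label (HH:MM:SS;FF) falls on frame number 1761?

00:00:58;21

Ten DF minutes hold 17982 frames, so frame 1761 lies in block 0 (frames 0–17981) with 1761 frames into that block.
The block's first minute is 1800 frames and the rest 1798 each; 1761 frames reaches minute 0, so 0 × 18 + 0 × 2 = 0 labels have been skipped so far.
Adding those back, label number 1761 + 0 = 1761 at 30 labels/s is 58 s + 21 f = 0 h 0 min 58 s frame 21, i.e. 00:00:58;21.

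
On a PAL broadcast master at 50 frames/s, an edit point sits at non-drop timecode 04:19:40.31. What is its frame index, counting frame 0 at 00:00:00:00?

Total seconds to the label: (4 × 3600 + 19 × 60 + 40) = 15580.
Frame index = 15580 × 50 + 31 = 779031.

frame 779031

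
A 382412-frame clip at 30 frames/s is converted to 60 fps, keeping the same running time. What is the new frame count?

Target frames = source frames × (target rate / source rate) = 382412 × (60)/(30) = 382412 × 2 = 764824.

764824 frames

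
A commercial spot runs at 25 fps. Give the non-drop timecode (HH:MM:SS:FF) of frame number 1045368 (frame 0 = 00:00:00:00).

1045368 ÷ 25 = 41814 full seconds, remainder 18 frames.
41814 s = 11 h 36 min 54 s.
Timecode: 11:36:54:18.

11:36:54:18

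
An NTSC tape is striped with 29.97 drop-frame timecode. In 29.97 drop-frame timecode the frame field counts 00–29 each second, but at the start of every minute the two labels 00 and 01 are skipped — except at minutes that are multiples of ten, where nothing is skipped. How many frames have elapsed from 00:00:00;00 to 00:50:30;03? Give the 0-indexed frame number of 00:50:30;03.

90813

As if non-drop at 30 labels/s: (0 × 3600 + 50 × 60 + 30) × 30 + 3 = 90903.
Minute boundaries passed: 50; those not divisible by 10: 50 − 5 = 45; dropped labels = 2 × 45 = 90.
Actual frame index = 90903 − 90 = 90813.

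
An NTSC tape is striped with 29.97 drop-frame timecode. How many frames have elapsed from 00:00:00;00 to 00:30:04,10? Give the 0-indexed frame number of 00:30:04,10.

Complete 10-minute blocks: 3, each 17982 frames → 53946.
Remaining 0 whole minutes in the current block: 0 frames.
Within the current minute: 4 × 30 + 10 = 130. Total = 53946 + 0 + 130 = 54076.

54076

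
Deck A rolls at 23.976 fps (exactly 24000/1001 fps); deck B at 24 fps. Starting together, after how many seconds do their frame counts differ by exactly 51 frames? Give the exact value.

2127.125 seconds

The gap grows by |24 − 24000/1001| = 24/1001 frames per second.
Time for a 51-frame gap: 51 ÷ (24/1001) = 2127.125 s.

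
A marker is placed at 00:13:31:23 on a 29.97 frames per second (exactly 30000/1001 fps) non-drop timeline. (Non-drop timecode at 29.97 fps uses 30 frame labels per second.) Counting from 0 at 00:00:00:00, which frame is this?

frame 24353

Total seconds to the label: (0 × 3600 + 13 × 60 + 31) = 811.
Frame index = 811 × 30 + 23 = 24353.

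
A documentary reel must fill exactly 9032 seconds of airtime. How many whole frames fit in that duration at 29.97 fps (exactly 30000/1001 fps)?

270689 frames

Frames = 9032 × 30000/1001 = 270960000/1001 ≈ 270689.3107.
Complete frames: 270689.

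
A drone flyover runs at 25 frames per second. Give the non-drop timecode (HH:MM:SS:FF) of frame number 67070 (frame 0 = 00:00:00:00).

00:44:42:20

67070 ÷ 25 = 2682 full seconds, remainder 20 frames.
2682 s = 0 h 44 min 42 s.
Timecode: 00:44:42:20.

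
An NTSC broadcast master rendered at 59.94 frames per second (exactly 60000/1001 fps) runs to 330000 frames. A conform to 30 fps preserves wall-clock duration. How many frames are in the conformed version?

Target frames = source frames × (target rate / source rate) = 330000 × (30)/(60000/1001) = 330000 × 1001/2000 = 165165.

165165 frames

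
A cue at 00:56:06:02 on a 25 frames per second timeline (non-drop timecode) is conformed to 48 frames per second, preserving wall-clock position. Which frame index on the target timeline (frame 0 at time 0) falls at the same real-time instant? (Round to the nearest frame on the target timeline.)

Source frame index: (0×3600 + 56×60 + 6) × 25 + 2 = 84152.
Real time: 84152 / (25) = 84152/25 s.
Target frame: (84152/25) × (48) = 4039296/25 ≈ 161571.840 → 161572.

frame 161572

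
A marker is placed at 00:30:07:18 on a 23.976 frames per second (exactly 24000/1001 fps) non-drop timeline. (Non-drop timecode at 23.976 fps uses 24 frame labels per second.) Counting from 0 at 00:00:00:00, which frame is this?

Total seconds to the label: (0 × 3600 + 30 × 60 + 7) = 1807.
Frame index = 1807 × 24 + 18 = 43386.

frame 43386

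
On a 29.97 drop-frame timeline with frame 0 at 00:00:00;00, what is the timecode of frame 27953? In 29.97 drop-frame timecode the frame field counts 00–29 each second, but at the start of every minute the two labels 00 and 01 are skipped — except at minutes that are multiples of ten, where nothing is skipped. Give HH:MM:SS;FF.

00:15:32;21

Each 10-minute DF block holds 10 × 60 × 30 − 9 × 2 = 17982 frames. 27953 ÷ 17982 → 1 full block, remainder 9971.
Within the partial block the first minute is 1800 frames and each further minute 1798, so 5 further minute boundaries passed. Total skipped labels = 18 × 1 + 2 × 5 = 28.
Non-drop label index = 27953 + 28 = 27981; at 30 labels/s that is 00:15:32:21, i.e. DF 00:15:32;21.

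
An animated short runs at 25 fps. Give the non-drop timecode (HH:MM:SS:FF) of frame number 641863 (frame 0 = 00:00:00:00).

07:07:54:13

641863 ÷ 25 = 25674 full seconds, remainder 13 frames.
25674 s = 7 h 7 min 54 s.
Timecode: 07:07:54:13.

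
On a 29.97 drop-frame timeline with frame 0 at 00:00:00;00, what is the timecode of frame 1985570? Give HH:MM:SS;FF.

18:24:11;28

Each 10-minute DF block holds 10 × 60 × 30 − 9 × 2 = 17982 frames. 1985570 ÷ 17982 → 110 full blocks, remainder 7550.
Within the partial block the first minute is 1800 frames and each further minute 1798, so 4 further minute boundaries passed. Total skipped labels = 18 × 110 + 2 × 4 = 1988.
Non-drop label index = 1985570 + 1988 = 1987558; at 30 labels/s that is 18:24:11:28, i.e. DF 18:24:11;28.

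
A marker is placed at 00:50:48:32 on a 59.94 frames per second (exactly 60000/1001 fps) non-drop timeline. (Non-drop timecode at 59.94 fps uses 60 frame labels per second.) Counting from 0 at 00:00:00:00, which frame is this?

Total seconds to the label: (0 × 3600 + 50 × 60 + 48) = 3048.
Frame index = 3048 × 60 + 32 = 182912.

182912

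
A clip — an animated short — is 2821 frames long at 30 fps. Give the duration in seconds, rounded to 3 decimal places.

Running time = 2821 × 1/30 = 2821/30 s ≈ 94.033 s.

94.033 seconds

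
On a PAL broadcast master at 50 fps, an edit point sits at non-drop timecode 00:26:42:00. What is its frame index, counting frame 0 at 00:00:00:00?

Total seconds to the label: (0 × 3600 + 26 × 60 + 42) = 1602.
Frame index = 1602 × 50 + 0 = 80100.

frame 80100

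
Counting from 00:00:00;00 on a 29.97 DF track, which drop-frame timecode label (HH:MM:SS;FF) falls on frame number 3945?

00:02:11;19

Each 10-minute DF block holds 10 × 60 × 30 − 9 × 2 = 17982 frames. 3945 ÷ 17982 → 0 full blocks, remainder 3945.
Within the partial block the first minute is 1800 frames and each further minute 1798, so 2 further minute boundaries passed. Total skipped labels = 18 × 0 + 2 × 2 = 4.
Non-drop label index = 3945 + 4 = 3949; at 30 labels/s that is 00:02:11:19, i.e. DF 00:02:11;19.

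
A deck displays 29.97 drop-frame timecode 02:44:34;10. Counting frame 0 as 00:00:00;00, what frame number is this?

As if non-drop at 30 labels/s: (2 × 3600 + 44 × 60 + 34) × 30 + 10 = 296230.
Minute boundaries passed: 164; those not divisible by 10: 164 − 16 = 148; dropped labels = 2 × 148 = 296.
Actual frame index = 296230 − 296 = 295934.

295934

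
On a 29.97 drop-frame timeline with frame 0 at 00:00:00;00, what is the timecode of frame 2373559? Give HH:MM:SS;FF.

21:59:57;25

Each 10-minute DF block holds 10 × 60 × 30 − 9 × 2 = 17982 frames. 2373559 ÷ 17982 → 131 full blocks, remainder 17917.
Within the partial block the first minute is 1800 frames and each further minute 1798, so 9 further minute boundaries passed. Total skipped labels = 18 × 131 + 2 × 9 = 2376.
Non-drop label index = 2373559 + 2376 = 2375935; at 30 labels/s that is 21:59:57:25, i.e. DF 21:59:57;25.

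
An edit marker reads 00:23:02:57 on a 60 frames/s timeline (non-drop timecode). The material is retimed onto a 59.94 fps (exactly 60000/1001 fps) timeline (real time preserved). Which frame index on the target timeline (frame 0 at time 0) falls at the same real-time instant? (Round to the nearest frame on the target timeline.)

frame 82894

Source frame index: (0×3600 + 23×60 + 2) × 60 + 57 = 82977.
Real time: 82977 / (60) = 27659/20 s.
Target frame: (27659/20) × (60000/1001) = 82977000/1001 ≈ 82894.106 → 82894.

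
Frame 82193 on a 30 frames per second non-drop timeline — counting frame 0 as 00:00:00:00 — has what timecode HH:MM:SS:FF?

00:45:39:23

82193 ÷ 30 = 2739 full seconds, remainder 23 frames.
2739 s = 0 h 45 min 39 s.
Timecode: 00:45:39:23.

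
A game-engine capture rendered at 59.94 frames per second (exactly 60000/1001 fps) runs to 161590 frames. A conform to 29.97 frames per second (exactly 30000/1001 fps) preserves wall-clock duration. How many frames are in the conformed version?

80795 frames

Frames at target rate = 161590 × (30000/1001) / (60000/1001) = 80795.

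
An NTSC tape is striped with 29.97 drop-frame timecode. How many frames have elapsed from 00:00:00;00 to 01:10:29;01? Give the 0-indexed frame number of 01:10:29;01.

Complete 10-minute blocks: 7, each 17982 frames → 125874.
Remaining 0 whole minutes in the current block: 0 frames.
Within the current minute: 29 × 30 + 1 = 871. Total = 125874 + 0 + 871 = 126745.

126745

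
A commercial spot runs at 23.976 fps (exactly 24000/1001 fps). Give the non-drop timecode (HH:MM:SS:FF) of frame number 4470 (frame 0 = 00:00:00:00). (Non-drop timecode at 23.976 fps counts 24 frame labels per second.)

4470 ÷ 24 = 186 full seconds, remainder 6 frames.
186 s = 0 h 3 min 6 s.
Timecode: 00:03:06:06.

00:03:06:06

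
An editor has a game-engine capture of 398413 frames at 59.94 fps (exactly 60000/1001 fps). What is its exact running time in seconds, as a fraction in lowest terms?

Running time = 398413 ÷ (60000/1001) = 398413 × 1001/60000 = 398811413/60000 s.

398811413/60000 seconds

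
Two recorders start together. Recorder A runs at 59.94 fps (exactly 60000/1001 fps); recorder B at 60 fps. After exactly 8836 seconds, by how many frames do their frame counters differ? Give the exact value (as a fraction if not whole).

A emits 60000/1001 × 8836 = 530160000/1001 frames; B emits 60 × 8836 = 530160.
Difference = 530160/1001 frames (≈ 529.6304); B is ahead of A.

530160/1001 frames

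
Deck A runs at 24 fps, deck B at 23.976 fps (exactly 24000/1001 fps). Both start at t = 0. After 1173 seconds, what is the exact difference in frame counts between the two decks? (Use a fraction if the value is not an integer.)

A emits 24 × 1173 = 28152 frames; B emits 24000/1001 × 1173 = 28152000/1001.
Difference = 28152/1001 frames (≈ 28.1239); B is behind A.

28152/1001 frames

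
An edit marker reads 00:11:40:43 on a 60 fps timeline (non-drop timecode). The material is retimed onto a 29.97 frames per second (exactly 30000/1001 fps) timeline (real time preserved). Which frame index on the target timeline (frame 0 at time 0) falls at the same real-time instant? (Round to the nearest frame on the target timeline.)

frame 21000

Source frame index: (0×3600 + 11×60 + 40) × 60 + 43 = 42043.
Real time: 42043 / (60) = 42043/60 s.
Target frame: (42043/60) × (30000/1001) = 21021500/1001 ≈ 21000.500 → 21000.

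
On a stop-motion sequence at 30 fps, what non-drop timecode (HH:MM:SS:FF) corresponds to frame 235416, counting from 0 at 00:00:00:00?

02:10:47:06

235416 ÷ 30 = 7847 full seconds, remainder 6 frames.
7847 s = 2 h 10 min 47 s.
Timecode: 02:10:47:06.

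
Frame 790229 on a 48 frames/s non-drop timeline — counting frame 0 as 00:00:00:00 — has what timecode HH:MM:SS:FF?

04:34:23:05

790229 ÷ 48 = 16463 full seconds, remainder 5 frames.
16463 s = 4 h 34 min 23 s.
Timecode: 04:34:23:05.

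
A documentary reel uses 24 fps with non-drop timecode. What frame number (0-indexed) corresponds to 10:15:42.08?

886616

Total seconds to the label: (10 × 3600 + 15 × 60 + 42) = 36942.
Frame index = 36942 × 24 + 8 = 886616.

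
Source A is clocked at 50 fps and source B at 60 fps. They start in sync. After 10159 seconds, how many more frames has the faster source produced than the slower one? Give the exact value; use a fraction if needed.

A emits 50 × 10159 = 507950 frames; B emits 60 × 10159 = 609540.
Difference = 101590 frames; B is ahead of A.

101590 frames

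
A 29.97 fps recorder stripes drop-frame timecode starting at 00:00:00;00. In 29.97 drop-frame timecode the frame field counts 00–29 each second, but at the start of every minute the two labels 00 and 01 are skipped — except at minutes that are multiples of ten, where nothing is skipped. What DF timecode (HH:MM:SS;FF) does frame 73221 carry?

Ten DF minutes hold 17982 frames, so frame 73221 lies in block 4 (frames 71928–89909) with 1293 frames into that block.
The block's first minute is 1800 frames and the rest 1798 each; 1293 frames reaches minute 0, so 4 × 18 + 0 × 2 = 72 labels have been skipped so far.
Adding those back, label number 73221 + 72 = 73293 at 30 labels/s is 2443 s + 3 f = 0 h 40 min 43 s frame 3, i.e. 00:40:43;03.

00:40:43;03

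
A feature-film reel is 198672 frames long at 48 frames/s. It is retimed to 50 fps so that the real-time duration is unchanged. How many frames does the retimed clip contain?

Target frames = source frames × (target rate / source rate) = 198672 × (50)/(48) = 198672 × 25/24 = 206950.

206950 frames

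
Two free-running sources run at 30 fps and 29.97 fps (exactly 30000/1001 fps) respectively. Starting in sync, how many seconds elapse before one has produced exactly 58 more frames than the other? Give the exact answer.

29029/15 seconds

The gap grows by |30000/1001 − 30| = 30/1001 frames per second.
Time for a 58-frame gap: 58 ÷ (30/1001) = 29029/15 s.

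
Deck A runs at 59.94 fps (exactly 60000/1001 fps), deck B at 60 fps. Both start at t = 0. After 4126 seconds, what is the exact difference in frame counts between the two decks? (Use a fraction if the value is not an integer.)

247560/1001 frames

A emits 60000/1001 × 4126 = 247560000/1001 frames; B emits 60 × 4126 = 247560.
Difference = 247560/1001 frames (≈ 247.3127); B is ahead of A.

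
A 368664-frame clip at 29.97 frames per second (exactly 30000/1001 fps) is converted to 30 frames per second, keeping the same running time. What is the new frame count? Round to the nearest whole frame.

Frames at target rate = 368664 × (30) / (30000/1001) = 46129083/125 ≈ 369032.664.
Nearest whole frame: 369033.

369033 frames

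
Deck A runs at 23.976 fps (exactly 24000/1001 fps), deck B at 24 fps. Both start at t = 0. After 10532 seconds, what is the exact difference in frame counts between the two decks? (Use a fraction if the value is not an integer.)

A emits 24000/1001 × 10532 = 252768000/1001 frames; B emits 24 × 10532 = 252768.
Difference = 252768/1001 frames (≈ 252.5155); B is ahead of A.

252768/1001 frames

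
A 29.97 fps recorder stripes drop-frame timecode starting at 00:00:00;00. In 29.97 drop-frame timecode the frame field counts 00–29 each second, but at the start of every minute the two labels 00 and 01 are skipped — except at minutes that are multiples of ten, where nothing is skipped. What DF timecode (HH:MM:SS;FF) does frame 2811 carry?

00:01:33;23

Each 10-minute DF block holds 10 × 60 × 30 − 9 × 2 = 17982 frames. 2811 ÷ 17982 → 0 full blocks, remainder 2811.
Within the partial block the first minute is 1800 frames and each further minute 1798, so 1 further minute boundary passed. Total skipped labels = 18 × 0 + 2 × 1 = 2.
Non-drop label index = 2811 + 2 = 2813; at 30 labels/s that is 00:01:33:23, i.e. DF 00:01:33;23.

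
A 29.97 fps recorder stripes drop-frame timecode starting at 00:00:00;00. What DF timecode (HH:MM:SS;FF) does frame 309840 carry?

Each 10-minute DF block holds 10 × 60 × 30 − 9 × 2 = 17982 frames. 309840 ÷ 17982 → 17 full blocks, remainder 4146.
Within the partial block the first minute is 1800 frames and each further minute 1798, so 2 further minute boundaries passed. Total skipped labels = 18 × 17 + 2 × 2 = 310.
Non-drop label index = 309840 + 310 = 310150; at 30 labels/s that is 02:52:18:10, i.e. DF 02:52:18;10.

02:52:18;10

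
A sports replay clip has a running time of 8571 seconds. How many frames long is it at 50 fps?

428550 frames

Frames = 8571 × 50 = 428550.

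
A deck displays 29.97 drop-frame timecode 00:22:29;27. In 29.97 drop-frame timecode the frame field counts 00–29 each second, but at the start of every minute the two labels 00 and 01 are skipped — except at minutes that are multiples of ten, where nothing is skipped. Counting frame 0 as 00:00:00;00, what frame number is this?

Complete 10-minute blocks: 2, each 17982 frames → 35964.
Remaining 2 whole minutes in the current block: 1800 + 1 × 1798 = 3598 frames.
Within the current minute: 29 × 30 + 27 − 2 = 895 (labels ;00/;01 skipped at this minute). Total = 35964 + 3598 + 895 = 40457.

40457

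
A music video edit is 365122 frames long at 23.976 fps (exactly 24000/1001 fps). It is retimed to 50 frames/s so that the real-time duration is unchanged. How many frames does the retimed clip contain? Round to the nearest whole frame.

761432 frames

Frames at target rate = 365122 × (50) / (24000/1001) = 182743561/240 ≈ 761431.504.
Nearest whole frame: 761432.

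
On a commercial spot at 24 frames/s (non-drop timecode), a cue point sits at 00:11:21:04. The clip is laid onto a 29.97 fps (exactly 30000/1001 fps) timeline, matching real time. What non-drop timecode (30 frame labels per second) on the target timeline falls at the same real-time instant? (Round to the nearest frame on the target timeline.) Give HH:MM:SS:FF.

00:11:20:15

Source frame index: (0×3600 + 11×60 + 21) × 24 + 4 = 16348.
Real time: 16348 / (24) = 4087/6 s.
Target frame: (4087/6) × (30000/1001) = 20435000/1001 ≈ 20414.585 → 20415.
At 30 labels/s: frame 20415 → 00:11:20:15.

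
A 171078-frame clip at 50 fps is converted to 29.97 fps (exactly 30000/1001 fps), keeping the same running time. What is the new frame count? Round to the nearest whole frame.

102544 frames

Frames at target rate = 171078 × (30000/1001) / (50) = 102646800/1001 ≈ 102544.256.
Nearest whole frame: 102544.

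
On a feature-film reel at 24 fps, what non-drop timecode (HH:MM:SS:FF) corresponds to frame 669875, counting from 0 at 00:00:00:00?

669875 ÷ 24 = 27911 full seconds, remainder 11 frames.
27911 s = 7 h 45 min 11 s.
Timecode: 07:45:11:11.

07:45:11:11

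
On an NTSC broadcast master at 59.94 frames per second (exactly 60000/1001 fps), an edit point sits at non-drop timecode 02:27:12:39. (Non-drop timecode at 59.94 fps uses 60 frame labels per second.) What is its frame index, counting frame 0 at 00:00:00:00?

Total seconds to the label: (2 × 3600 + 27 × 60 + 12) = 8832.
Frame index = 8832 × 60 + 39 = 529959.

frame 529959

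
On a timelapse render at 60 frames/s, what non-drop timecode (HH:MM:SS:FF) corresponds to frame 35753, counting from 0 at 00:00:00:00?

00:09:55:53

35753 ÷ 60 = 595 full seconds, remainder 53 frames.
595 s = 0 h 9 min 55 s.
Timecode: 00:09:55:53.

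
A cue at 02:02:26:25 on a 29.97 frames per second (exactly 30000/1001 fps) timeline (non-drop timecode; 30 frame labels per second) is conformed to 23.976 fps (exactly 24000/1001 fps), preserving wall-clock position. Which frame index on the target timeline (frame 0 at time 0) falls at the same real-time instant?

Source frame index: (2×3600 + 2×60 + 26) × 30 + 25 = 220405.
Real time: 220405 / (30000/1001) = 44125081/6000 s.
Target frame: (44125081/6000) × (24000/1001) = 176324.

frame 176324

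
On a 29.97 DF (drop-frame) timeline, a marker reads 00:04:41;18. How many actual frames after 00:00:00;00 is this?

8440

Complete 10-minute blocks: 0, each 17982 frames → 0.
Remaining 4 whole minutes in the current block: 1800 + 3 × 1798 = 7194 frames.
Within the current minute: 41 × 30 + 18 − 2 = 1246 (labels ;00/;01 skipped at this minute). Total = 0 + 7194 + 1246 = 8440.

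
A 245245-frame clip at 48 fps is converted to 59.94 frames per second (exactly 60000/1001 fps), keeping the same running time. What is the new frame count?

306250 frames

Target frames = source frames × (target rate / source rate) = 245245 × (60000/1001)/(48) = 245245 × 1250/1001 = 306250.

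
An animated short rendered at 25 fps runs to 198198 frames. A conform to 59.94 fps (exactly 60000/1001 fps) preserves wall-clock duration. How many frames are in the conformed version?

475200 frames

Target frames = source frames × (target rate / source rate) = 198198 × (60000/1001)/(25) = 198198 × 2400/1001 = 475200.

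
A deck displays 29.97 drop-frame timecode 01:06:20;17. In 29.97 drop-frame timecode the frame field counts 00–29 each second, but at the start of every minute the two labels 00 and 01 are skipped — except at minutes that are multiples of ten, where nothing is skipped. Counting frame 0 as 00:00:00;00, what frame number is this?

119297

Complete 10-minute blocks: 6, each 17982 frames → 107892.
Remaining 6 whole minutes in the current block: 1800 + 5 × 1798 = 10790 frames.
Within the current minute: 20 × 30 + 17 − 2 = 615 (labels ;00/;01 skipped at this minute). Total = 107892 + 10790 + 615 = 119297.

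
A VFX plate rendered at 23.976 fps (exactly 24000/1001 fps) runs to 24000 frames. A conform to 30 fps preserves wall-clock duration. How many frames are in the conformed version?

30030 frames

Target frames = source frames × (target rate / source rate) = 24000 × (30)/(24000/1001) = 24000 × 1001/800 = 30030.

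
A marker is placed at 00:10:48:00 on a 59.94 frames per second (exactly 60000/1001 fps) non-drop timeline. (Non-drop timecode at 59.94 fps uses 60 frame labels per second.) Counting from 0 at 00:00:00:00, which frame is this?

38880

Total seconds to the label: (0 × 3600 + 10 × 60 + 48) = 648.
Frame index = 648 × 60 + 0 = 38880.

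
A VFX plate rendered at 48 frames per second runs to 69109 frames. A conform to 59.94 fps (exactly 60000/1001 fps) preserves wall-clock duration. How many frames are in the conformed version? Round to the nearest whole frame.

86300 frames

Frames at target rate = 69109 × (60000/1001) / (48) = 86386250/1001 ≈ 86299.950.
Nearest whole frame: 86300.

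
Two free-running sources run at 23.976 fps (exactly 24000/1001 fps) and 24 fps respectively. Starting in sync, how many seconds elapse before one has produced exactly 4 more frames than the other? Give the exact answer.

1001/6 seconds

The gap grows by |24 − 24000/1001| = 24/1001 frames per second.
Time for a 4-frame gap: 4 ÷ (24/1001) = 1001/6 s.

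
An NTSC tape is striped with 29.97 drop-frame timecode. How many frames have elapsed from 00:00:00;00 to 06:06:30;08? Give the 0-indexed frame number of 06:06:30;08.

659048

Complete 10-minute blocks: 36, each 17982 frames → 647352.
Remaining 6 whole minutes in the current block: 1800 + 5 × 1798 = 10790 frames.
Within the current minute: 30 × 30 + 8 − 2 = 906 (labels ;00/;01 skipped at this minute). Total = 647352 + 10790 + 906 = 659048.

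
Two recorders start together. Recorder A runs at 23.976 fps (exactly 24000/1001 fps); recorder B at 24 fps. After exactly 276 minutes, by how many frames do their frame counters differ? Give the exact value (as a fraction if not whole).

397440/1001 frames

276 min = 16560 s.
A emits 24000/1001 × 16560 = 397440000/1001 frames; B emits 24 × 16560 = 397440.
Difference = 397440/1001 frames (≈ 397.0430); B is ahead of A.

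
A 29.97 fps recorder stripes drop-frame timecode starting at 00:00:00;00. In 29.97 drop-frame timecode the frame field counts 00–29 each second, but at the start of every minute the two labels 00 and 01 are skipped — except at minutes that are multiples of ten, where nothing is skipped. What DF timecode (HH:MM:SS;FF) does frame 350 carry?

Each 10-minute DF block holds 10 × 60 × 30 − 9 × 2 = 17982 frames. 350 ÷ 17982 → 0 full blocks, remainder 350.
Within the partial block the first minute is 1800 frames and each further minute 1798, so 0 further minute boundaries passed. Total skipped labels = 18 × 0 + 2 × 0 = 0.
Non-drop label index = 350 + 0 = 350; at 30 labels/s that is 00:00:11:20, i.e. DF 00:00:11;20.

00:00:11;20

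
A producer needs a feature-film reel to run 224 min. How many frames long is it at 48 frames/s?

224 min = 13440 s.
Frames = 13440 × 48 = 645120.

645120 frames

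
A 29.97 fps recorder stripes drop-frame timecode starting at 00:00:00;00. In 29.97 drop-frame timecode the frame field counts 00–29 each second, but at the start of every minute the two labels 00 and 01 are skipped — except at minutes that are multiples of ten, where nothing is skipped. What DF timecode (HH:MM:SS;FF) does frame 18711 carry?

Ten DF minutes hold 17982 frames, so frame 18711 lies in block 1 (frames 17982–35963) with 729 frames into that block.
The block's first minute is 1800 frames and the rest 1798 each; 729 frames reaches minute 0, so 1 × 18 + 0 × 2 = 18 labels have been skipped so far.
Adding those back, label number 18711 + 18 = 18729 at 30 labels/s is 624 s + 9 f = 0 h 10 min 24 s frame 9, i.e. 00:10:24;09.

00:10:24;09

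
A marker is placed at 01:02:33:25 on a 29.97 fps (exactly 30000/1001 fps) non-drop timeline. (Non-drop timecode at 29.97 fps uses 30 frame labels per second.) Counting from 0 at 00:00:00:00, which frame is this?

Total seconds to the label: (1 × 3600 + 2 × 60 + 33) = 3753.
Frame index = 3753 × 30 + 25 = 112615.

frame 112615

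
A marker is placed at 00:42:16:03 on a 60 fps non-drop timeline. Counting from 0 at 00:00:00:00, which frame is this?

Total seconds to the label: (0 × 3600 + 42 × 60 + 16) = 2536.
Frame index = 2536 × 60 + 3 = 152163.

152163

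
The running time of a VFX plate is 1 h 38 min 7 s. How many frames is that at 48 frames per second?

282576 frames

1 h 38 min 7 s = 5887 s.
Frames = 5887 × 48 = 282576.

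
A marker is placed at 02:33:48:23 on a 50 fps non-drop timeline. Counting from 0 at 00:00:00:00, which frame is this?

frame 461423

Total seconds to the label: (2 × 3600 + 33 × 60 + 48) = 9228.
Frame index = 9228 × 50 + 23 = 461423.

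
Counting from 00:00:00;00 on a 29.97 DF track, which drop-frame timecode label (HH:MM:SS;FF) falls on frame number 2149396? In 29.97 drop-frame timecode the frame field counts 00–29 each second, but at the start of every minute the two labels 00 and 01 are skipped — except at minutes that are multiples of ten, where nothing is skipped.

Ten DF minutes hold 17982 frames, so frame 2149396 lies in block 119 (frames 2139858–2157839) with 9538 frames into that block.
The block's first minute is 1800 frames and the rest 1798 each; 9538 frames reaches minute 5, so 119 × 18 + 5 × 2 = 2152 labels have been skipped so far.
Adding those back, label number 2149396 + 2152 = 2151548 at 30 labels/s is 71718 s + 8 f = 19 h 55 min 18 s frame 8, i.e. 19:55:18;08.

19:55:18;08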